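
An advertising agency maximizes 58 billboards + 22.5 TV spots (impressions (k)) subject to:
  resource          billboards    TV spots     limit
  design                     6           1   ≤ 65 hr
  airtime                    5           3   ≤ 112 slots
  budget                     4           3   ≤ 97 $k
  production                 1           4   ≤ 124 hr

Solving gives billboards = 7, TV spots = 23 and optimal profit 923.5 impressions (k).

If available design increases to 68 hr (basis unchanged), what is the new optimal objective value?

941.5

At the optimum: design uses 65 of 65 (binding); airtime uses 104 of 112 (slack = 8); budget uses 97 of 97 (binding); production uses 99 of 124 (slack = 25).
Slack constraints have shadow price 0 (complementary slackness).
From A_Bᵀ y = c: 6·y_design + 4·y_budget = 58; 1·y_design + 3·y_budget = 22.5.
Solving: y_design = 6, y_budget = 5.5.
Δz = y_design·Δb = 6 × (3) = 18, so new z* = 923.5 + 18 = 941.5.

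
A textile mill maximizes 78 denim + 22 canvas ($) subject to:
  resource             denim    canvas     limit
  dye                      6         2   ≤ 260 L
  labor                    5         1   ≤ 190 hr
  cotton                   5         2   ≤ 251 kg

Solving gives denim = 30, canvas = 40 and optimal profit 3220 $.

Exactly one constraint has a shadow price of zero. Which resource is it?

dye: 260/260 (binding)
labor: 190/190 (binding)
cotton: 230/251 (slack 21)
By complementary slackness, a constraint with positive slack has shadow price 0 → cotton.

cotton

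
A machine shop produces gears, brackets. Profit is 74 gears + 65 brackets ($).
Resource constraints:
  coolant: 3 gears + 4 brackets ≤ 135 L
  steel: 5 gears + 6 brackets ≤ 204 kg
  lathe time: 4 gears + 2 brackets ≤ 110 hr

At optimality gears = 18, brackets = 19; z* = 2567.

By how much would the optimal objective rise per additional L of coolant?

0

Check each constraint at x*: coolant 130/135 (slack 5); steel 204/204 (tight); lathe time 110/110 (tight).
By complementary slackness, y = 0 for the non-binding constraint.
From A_Bᵀ y = c: 5·y_steel + 4·y_lathe time = 74; 6·y_steel + 2·y_lathe time = 65.
Solving: y_steel = 8, y_lathe time = 8.5.
Shadow price of coolant = 0.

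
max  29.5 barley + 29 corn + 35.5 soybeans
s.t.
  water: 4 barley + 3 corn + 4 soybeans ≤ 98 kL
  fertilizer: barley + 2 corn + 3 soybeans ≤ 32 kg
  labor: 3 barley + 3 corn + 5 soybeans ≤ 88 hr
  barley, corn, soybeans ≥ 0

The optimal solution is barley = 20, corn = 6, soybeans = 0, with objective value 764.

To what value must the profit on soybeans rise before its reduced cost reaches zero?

Binding: water and fertilizer. Non-binding: labor (10 unused).
Slack constraints have shadow price 0 (complementary slackness).
Dual feasibility on the basic columns requires 4·y_water + 1·y_fertilizer = 29.5, 3·y_water + 2·y_fertilizer = 29.
This yields shadow prices y_water = 6, y_fertilizer = 5.5.
soybeans enters the basis when its profit ≥ yᵀa₃ = 6·4 + 5.5·3 = 40.5.

40.5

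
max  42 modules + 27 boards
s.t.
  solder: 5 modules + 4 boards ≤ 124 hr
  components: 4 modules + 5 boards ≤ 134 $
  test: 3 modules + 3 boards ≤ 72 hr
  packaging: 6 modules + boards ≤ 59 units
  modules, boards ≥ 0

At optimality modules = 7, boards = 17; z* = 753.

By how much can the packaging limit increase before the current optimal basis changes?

Binding constraints: test, packaging. The basis is B = [[3,3],[6,1]] with det -15.
Per unit increase in packaging, x* moves by d = (0.2, -0.2).
The basis stays optimal until boards reaches 0; allowable increase = 85 units.

85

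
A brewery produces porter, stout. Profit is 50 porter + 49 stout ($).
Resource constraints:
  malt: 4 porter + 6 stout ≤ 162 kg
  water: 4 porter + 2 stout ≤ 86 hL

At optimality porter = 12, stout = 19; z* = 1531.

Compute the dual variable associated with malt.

Check each constraint at x*: malt 162/162 (tight); water 86/86 (tight).
The binding rows give the dual system: 4·y_malt + 4·y_water = 50 and 6·y_malt + 2·y_water = 49.
Solving: y_malt = 6, y_water = 6.5.
Shadow price of malt = 6.

6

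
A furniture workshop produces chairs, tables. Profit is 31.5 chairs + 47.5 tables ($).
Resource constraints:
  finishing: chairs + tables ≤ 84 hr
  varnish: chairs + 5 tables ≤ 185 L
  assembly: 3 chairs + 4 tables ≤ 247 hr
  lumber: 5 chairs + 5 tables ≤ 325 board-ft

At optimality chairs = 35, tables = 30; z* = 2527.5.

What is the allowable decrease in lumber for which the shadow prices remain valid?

140

Binding constraints: varnish, lumber. The basis is B = [[1,5],[5,5]] with det -20.
Per unit decrease in lumber, x* moves by d = (-0.25, 0.05).
The basis stays optimal until chairs reaches 0; allowable decrease = 140 board-ft.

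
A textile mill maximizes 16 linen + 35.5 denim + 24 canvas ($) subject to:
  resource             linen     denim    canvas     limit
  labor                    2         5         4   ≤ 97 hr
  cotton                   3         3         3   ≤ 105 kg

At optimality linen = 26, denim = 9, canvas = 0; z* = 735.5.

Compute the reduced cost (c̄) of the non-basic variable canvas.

-5

Check each constraint at x*: labor 97/97 (tight); cotton 105/105 (tight).
From A_Bᵀ y = c: 2·y_labor + 3·y_cotton = 16; 5·y_labor + 3·y_cotton = 35.5.
→ y_labor = 6.5 and y_cotton = 1.
Reduced cost of canvas: c₃ − yᵀa₃ = 24 − (6.5·4 + 1·3) = 24 − 29 = -5.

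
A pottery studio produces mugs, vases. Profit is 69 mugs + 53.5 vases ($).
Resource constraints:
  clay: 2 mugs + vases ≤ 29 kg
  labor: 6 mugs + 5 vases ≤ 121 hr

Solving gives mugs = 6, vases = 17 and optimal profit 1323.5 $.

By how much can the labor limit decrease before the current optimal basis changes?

Binding constraints: clay, labor. The basis is B = [[2,1],[6,5]] with det 4.
Per unit decrease in labor, x* moves by d = (0.25, -0.5).
The basis stays optimal until vases reaches 0; allowable decrease = 34 hr.

34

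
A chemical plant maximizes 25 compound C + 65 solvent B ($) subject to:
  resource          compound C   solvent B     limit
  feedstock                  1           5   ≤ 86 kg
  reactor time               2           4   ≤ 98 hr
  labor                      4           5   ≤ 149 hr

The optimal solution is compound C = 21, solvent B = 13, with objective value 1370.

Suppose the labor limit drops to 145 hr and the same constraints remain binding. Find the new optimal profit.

At the optimum: feedstock uses 86 of 86 (binding); reactor time uses 94 of 98 (slack = 4); labor uses 149 of 149 (binding).
Since reactor time is not tight, its dual is 0.
From A_Bᵀ y = c: 1·y_feedstock + 4·y_labor = 25; 5·y_feedstock + 5·y_labor = 65.
Solving: y_feedstock = 9, y_labor = 4.
Δz = y_labor·Δb = 4 × (-4) = -16, so new z* = 1370 − 16 = 1354.

1354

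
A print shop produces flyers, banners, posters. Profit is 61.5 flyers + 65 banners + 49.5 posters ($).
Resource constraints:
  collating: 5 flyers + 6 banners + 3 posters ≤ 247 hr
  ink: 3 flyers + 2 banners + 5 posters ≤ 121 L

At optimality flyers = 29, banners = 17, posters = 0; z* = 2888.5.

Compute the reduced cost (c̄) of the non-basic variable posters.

Both collating and ink are binding at x*.
The binding rows give the dual system: 5·y_collating + 3·y_ink = 61.5 and 6·y_collating + 2·y_ink = 65.
Solving: y_collating = 9, y_ink = 5.5.
Reduced cost of posters: c₃ − yᵀa₃ = 49.5 − (9·3 + 5.5·5) = 49.5 − 54.5 = -5.

-5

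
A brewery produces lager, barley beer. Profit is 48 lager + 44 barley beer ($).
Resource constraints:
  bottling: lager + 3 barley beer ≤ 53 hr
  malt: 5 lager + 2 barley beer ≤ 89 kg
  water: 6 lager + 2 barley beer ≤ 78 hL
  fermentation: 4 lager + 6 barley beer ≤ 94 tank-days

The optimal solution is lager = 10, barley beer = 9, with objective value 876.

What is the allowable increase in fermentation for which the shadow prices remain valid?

Binding constraints: water, fermentation. The basis is B = [[6,2],[4,6]] with det 28.
Per unit increase in fermentation, x* moves by d = (-0.0714, 0.2143).
The basis stays optimal until bottling becomes binding; allowable increase = 28 tank-days.

28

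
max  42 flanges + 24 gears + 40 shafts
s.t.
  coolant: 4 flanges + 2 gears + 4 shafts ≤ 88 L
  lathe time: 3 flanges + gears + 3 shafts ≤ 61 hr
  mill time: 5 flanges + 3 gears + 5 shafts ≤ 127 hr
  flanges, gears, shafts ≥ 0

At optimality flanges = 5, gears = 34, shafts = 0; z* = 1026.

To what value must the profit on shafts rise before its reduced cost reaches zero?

Binding: coolant and mill time. Non-binding: lathe time (12 unused).
By complementary slackness, y = 0 for the non-binding constraint.
From A_Bᵀ y = c: 4·y_coolant + 5·y_mill time = 42; 2·y_coolant + 3·y_mill time = 24.
→ y_coolant = 3 and y_mill time = 6.
shafts enters the basis when its profit ≥ yᵀa₃ = 3·4 + 6·5 = 42.

42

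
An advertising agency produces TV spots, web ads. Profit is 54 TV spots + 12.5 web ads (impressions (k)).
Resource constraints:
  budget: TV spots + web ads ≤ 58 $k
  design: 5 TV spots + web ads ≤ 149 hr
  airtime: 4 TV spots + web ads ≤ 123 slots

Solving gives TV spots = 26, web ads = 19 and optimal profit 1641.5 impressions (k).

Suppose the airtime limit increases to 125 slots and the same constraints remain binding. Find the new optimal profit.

1658.5

Binding: design and airtime. Non-binding: budget (13 unused).
Slack constraints have shadow price 0 (complementary slackness).
Dual feasibility on the basic columns requires 5·y_design + 4·y_airtime = 54, 1·y_design + 1·y_airtime = 12.5.
Solving: y_design = 4, y_airtime = 8.5.
Δz = y_airtime·Δb = 8.5 × (2) = 17, so new z* = 1641.5 + 17 = 1658.5.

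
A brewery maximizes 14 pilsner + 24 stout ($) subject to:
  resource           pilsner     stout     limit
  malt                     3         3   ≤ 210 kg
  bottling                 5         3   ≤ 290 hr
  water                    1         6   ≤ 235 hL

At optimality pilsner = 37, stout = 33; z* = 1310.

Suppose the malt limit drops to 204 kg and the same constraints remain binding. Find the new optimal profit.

Binding: malt and water. Non-binding: bottling (6 unused).
By complementary slackness, y = 0 for the non-binding constraint.
From A_Bᵀ y = c: 3·y_malt + 1·y_water = 14; 3·y_malt + 6·y_water = 24.
This yields shadow prices y_malt = 4, y_water = 2.
Δz = y_malt·Δb = 4 × (-6) = -24, so new z* = 1310 − 24 = 1286.

1286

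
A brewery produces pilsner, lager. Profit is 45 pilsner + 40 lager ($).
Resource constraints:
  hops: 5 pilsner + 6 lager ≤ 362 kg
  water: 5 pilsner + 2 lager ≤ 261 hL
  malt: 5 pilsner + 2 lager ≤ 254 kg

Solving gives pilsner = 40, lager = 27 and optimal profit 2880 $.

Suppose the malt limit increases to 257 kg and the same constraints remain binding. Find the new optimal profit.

Binding: hops and malt. Non-binding: water (7 unused).
By complementary slackness, y = 0 for the non-binding constraint.
The binding rows give the dual system: 5·y_hops + 5·y_malt = 45 and 6·y_hops + 2·y_malt = 40.
Solving: y_hops = 5.5, y_malt = 3.5.
Δz = y_malt·Δb = 3.5 × (3) = 10.5, so new z* = 2880 + 10.5 = 2890.5.

2890.5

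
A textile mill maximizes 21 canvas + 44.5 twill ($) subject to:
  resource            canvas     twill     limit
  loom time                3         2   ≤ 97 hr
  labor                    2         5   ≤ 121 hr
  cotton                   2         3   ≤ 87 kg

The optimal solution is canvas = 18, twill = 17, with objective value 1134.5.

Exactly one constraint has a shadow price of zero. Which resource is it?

loom time: 88/97 (slack 9)
labor: 121/121 (binding)
cotton: 87/87 (binding)
By complementary slackness, a constraint with positive slack has shadow price 0 → loom time.

loom time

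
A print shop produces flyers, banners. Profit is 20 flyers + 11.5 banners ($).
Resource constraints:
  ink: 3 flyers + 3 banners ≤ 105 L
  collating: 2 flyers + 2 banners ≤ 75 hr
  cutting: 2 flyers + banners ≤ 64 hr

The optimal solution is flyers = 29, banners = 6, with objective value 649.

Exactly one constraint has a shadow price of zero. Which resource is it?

collating

ink: 105/105 (binding)
collating: 70/75 (slack 5)
cutting: 64/64 (binding)
By complementary slackness, a constraint with positive slack has shadow price 0 → collating.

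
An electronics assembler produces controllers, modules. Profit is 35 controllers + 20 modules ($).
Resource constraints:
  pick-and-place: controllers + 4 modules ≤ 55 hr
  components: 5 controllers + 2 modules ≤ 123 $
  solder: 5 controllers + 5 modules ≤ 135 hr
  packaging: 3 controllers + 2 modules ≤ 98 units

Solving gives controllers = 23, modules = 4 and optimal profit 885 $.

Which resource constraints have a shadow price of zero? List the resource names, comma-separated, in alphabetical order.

pick-and-place: 39/55 (slack 16)
components: 123/123 (binding)
solder: 135/135 (binding)
packaging: 77/98 (slack 21)
By complementary slackness, a constraint with positive slack has shadow price 0 → packaging, pick-and-place.

packaging, pick-and-place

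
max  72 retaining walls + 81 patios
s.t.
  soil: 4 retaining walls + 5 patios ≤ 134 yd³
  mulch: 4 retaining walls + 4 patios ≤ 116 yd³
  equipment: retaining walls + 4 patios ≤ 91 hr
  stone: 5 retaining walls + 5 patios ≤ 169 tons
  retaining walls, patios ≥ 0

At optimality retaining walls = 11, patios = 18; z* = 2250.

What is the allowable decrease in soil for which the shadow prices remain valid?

Binding constraints: soil, mulch. The basis is B = [[4,5],[4,4]] with det -4.
Per unit decrease in soil, x* moves by d = (1, -1).
The basis stays optimal until patios reaches 0; allowable decrease = 18 yd³.

18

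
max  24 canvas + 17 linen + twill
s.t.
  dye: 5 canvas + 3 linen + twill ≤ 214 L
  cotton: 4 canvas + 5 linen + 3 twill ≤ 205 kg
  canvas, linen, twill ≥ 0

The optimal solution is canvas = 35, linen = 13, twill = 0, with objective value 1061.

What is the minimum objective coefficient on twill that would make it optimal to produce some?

Check each constraint at x*: dye 214/214 (tight); cotton 205/205 (tight).
Dual feasibility on the basic columns requires 5·y_dye + 4·y_cotton = 24, 3·y_dye + 5·y_cotton = 17.
This yields shadow prices y_dye = 4, y_cotton = 1.
twill enters the basis when its profit ≥ yᵀa₃ = 4·1 + 1·3 = 7.

7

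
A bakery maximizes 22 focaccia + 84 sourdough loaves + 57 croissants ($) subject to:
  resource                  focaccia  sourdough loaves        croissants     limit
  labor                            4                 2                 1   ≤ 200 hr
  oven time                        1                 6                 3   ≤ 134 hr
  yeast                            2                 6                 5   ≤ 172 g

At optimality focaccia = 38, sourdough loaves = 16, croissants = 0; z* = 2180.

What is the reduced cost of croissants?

-1

Check each constraint at x*: labor 184/200 (slack 16); oven time 134/134 (tight); yeast 172/172 (tight).
By complementary slackness, y = 0 for the non-binding constraint.
Dual feasibility on the basic columns requires 1·y_oven time + 2·y_yeast = 22, 6·y_oven time + 6·y_yeast = 84.
Solving: y_oven time = 6, y_yeast = 8.
Reduced cost of croissants: c₃ − yᵀa₃ = 57 − (6·3 + 8·5) = 57 − 58 = -1.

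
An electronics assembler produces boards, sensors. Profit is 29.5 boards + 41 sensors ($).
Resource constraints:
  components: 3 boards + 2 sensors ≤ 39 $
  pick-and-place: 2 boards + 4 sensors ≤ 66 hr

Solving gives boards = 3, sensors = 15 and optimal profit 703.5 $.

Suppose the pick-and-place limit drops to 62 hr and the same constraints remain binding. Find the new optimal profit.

671.5

Both components and pick-and-place are binding at x*.
The binding rows give the dual system: 3·y_components + 2·y_pick-and-place = 29.5 and 2·y_components + 4·y_pick-and-place = 41.
This yields shadow prices y_components = 4.5, y_pick-and-place = 8.
Δz = y_pick-and-place·Δb = 8 × (-4) = -32, so new z* = 703.5 − 32 = 671.5.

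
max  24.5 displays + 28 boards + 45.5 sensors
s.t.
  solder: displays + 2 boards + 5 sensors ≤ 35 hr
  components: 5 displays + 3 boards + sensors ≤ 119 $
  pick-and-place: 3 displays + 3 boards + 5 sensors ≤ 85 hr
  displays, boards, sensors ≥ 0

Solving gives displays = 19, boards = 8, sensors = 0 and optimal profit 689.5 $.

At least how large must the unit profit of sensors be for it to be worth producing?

50.5

At the optimum: solder uses 35 of 35 (binding); components uses 119 of 119 (binding); pick-and-place uses 81 of 85 (slack = 4).
By complementary slackness, y = 0 for the non-binding constraint.
Dual feasibility on the basic columns requires 1·y_solder + 5·y_components = 24.5, 2·y_solder + 3·y_components = 28.
This yields shadow prices y_solder = 9.5, y_components = 3.
sensors enters the basis when its profit ≥ yᵀa₃ = 9.5·5 + 3·1 = 50.5.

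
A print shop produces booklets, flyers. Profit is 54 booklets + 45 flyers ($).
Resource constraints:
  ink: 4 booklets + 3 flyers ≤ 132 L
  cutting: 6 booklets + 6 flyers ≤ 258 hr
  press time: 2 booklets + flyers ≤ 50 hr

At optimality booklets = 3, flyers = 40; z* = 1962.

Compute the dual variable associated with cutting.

At the optimum: ink uses 132 of 132 (binding); cutting uses 258 of 258 (binding); press time uses 46 of 50 (slack = 4).
By complementary slackness, y = 0 for the non-binding constraint.
The binding rows give the dual system: 4·y_ink + 6·y_cutting = 54 and 3·y_ink + 6·y_cutting = 45.
Solving: y_ink = 9, y_cutting = 3.
Shadow price of cutting = 3.

3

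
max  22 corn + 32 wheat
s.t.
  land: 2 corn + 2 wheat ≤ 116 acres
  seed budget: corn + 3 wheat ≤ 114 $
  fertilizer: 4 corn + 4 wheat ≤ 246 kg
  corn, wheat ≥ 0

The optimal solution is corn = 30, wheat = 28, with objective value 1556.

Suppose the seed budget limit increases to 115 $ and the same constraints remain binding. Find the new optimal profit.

Check each constraint at x*: land 116/116 (tight); seed budget 114/114 (tight); fertilizer 232/246 (slack 14).
By complementary slackness, y = 0 for the non-binding constraint.
Dual feasibility on the basic columns requires 2·y_land + 1·y_seed budget = 22, 2·y_land + 3·y_seed budget = 32.
→ y_land = 8.5 and y_seed budget = 5.
Δz = y_seed budget·Δb = 5 × (1) = 5, so new z* = 1556 + 5 = 1561.

1561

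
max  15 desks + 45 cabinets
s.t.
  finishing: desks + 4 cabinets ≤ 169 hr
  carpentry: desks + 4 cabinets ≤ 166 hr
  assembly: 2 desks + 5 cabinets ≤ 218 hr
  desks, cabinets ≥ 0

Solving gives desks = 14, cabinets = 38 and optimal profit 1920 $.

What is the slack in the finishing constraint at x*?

finishing used = 1·14 + 4·38 = 166; slack = 169 − 166 = 3.

3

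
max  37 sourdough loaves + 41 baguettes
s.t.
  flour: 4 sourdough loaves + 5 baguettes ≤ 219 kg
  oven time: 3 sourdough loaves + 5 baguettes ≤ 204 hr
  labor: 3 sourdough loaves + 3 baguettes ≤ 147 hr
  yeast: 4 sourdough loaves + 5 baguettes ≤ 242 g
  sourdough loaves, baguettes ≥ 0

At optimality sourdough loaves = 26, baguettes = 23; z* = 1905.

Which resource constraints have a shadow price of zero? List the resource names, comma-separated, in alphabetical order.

flour: 219/219 (binding)
oven time: 193/204 (slack 11)
labor: 147/147 (binding)
yeast: 219/242 (slack 23)
By complementary slackness, a constraint with positive slack has shadow price 0 → oven time, yeast.

oven time, yeast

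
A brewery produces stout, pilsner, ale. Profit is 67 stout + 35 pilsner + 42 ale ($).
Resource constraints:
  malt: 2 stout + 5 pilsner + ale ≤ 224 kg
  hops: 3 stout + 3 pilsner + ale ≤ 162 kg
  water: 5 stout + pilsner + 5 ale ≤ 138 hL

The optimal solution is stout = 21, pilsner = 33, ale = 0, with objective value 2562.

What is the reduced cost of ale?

At the optimum: malt uses 207 of 224 (slack = 17); hops uses 162 of 162 (binding); water uses 138 of 138 (binding).
By complementary slackness, y = 0 for the non-binding constraint.
The binding rows give the dual system: 3·y_hops + 5·y_water = 67 and 3·y_hops + 1·y_water = 35.
Solving: y_hops = 9, y_water = 8.
Reduced cost of ale: c₃ − yᵀa₃ = 42 − (9·1 + 8·5) = 42 − 49 = -7.

-7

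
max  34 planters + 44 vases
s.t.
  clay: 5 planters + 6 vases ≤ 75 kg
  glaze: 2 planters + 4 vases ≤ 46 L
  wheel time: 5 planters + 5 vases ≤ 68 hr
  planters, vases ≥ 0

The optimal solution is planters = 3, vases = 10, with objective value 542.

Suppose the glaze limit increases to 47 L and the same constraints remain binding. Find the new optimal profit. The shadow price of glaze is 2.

Δb = 1, so new z* = 542 + (2)·(1) = 542 + 2 = 544.

544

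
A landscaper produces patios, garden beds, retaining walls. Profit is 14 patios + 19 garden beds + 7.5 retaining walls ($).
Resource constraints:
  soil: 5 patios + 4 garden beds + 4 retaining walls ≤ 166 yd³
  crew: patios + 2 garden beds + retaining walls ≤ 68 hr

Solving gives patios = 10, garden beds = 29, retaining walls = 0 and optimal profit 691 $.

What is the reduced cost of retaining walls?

-5

Both soil and crew are binding at x*.
From A_Bᵀ y = c: 5·y_soil + 1·y_crew = 14; 4·y_soil + 2·y_crew = 19.
This yields shadow prices y_soil = 1.5, y_crew = 6.5.
Reduced cost of retaining walls: c₃ − yᵀa₃ = 7.5 − (1.5·4 + 6.5·1) = 7.5 − 12.5 = -5.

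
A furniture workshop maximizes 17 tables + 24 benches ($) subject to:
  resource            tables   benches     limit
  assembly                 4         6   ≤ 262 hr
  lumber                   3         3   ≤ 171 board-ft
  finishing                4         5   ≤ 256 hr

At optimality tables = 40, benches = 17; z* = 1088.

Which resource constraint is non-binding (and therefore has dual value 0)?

finishing

assembly: 262/262 (binding)
lumber: 171/171 (binding)
finishing: 245/256 (slack 11)
By complementary slackness, a constraint with positive slack has shadow price 0 → finishing.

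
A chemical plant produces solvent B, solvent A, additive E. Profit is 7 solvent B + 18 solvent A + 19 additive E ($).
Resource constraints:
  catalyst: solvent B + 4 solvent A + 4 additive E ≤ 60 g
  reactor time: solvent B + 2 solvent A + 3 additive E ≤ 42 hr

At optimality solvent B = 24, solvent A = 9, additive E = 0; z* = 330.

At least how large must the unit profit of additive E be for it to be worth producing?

Check each constraint at x*: catalyst 60/60 (tight); reactor time 42/42 (tight).
Dual feasibility on the basic columns requires 1·y_catalyst + 1·y_reactor time = 7, 4·y_catalyst + 2·y_reactor time = 18.
→ y_catalyst = 2 and y_reactor time = 5.
additive E enters the basis when its profit ≥ yᵀa₃ = 2·4 + 5·3 = 23.

23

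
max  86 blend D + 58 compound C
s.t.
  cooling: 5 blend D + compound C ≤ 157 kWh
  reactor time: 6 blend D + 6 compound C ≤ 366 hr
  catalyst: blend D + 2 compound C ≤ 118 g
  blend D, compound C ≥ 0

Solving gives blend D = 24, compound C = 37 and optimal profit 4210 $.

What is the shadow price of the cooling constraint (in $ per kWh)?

7

Check each constraint at x*: cooling 157/157 (tight); reactor time 366/366 (tight); catalyst 98/118 (slack 20).
Slack constraints have shadow price 0 (complementary slackness).
The binding rows give the dual system: 5·y_cooling + 6·y_reactor time = 86 and 1·y_cooling + 6·y_reactor time = 58.
Solving: y_cooling = 7, y_reactor time = 8.5.
Shadow price of cooling = 7.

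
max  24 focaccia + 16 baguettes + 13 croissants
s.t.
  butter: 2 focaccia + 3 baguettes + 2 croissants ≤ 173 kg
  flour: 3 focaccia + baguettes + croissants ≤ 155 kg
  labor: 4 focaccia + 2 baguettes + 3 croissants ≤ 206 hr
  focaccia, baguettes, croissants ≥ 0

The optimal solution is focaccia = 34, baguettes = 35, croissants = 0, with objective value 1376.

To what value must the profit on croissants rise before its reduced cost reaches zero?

At the optimum: butter uses 173 of 173 (binding); flour uses 137 of 155 (slack = 18); labor uses 206 of 206 (binding).
Slack constraints have shadow price 0 (complementary slackness).
From A_Bᵀ y = c: 2·y_butter + 4·y_labor = 24; 3·y_butter + 2·y_labor = 16.
→ y_butter = 2 and y_labor = 5.
croissants enters the basis when its profit ≥ yᵀa₃ = 2·2 + 5·3 = 19.

19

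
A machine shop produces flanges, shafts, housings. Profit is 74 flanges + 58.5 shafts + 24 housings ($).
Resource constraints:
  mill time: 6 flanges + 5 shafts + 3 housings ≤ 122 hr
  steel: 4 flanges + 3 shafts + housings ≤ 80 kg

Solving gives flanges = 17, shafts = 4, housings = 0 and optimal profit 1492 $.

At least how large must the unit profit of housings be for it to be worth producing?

27.5

At the optimum: mill time uses 122 of 122 (binding); steel uses 80 of 80 (binding).
Dual feasibility on the basic columns requires 6·y_mill time + 4·y_steel = 74, 5·y_mill time + 3·y_steel = 58.5.
This yields shadow prices y_mill time = 6, y_steel = 9.5.
housings enters the basis when its profit ≥ yᵀa₃ = 6·3 + 9.5·1 = 27.5.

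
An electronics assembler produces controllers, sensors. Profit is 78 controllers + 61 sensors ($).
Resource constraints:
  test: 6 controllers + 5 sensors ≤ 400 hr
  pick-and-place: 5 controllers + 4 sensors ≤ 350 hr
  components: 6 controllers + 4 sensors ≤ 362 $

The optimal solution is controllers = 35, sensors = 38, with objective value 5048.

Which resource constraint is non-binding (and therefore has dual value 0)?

test: 400/400 (binding)
pick-and-place: 327/350 (slack 23)
components: 362/362 (binding)
By complementary slackness, a constraint with positive slack has shadow price 0 → pick-and-place.

pick-and-place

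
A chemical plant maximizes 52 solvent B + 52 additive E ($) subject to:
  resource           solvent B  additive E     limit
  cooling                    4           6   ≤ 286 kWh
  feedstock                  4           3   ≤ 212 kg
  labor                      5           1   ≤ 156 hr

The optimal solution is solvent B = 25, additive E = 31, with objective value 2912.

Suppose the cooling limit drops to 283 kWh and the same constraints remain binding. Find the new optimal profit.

2888

At the optimum: cooling uses 286 of 286 (binding); feedstock uses 193 of 212 (slack = 19); labor uses 156 of 156 (binding).
Since feedstock is not tight, its dual is 0.
Dual feasibility on the basic columns requires 4·y_cooling + 5·y_labor = 52, 6·y_cooling + 1·y_labor = 52.
Solving: y_cooling = 8, y_labor = 4.
Δz = y_cooling·Δb = 8 × (-3) = -24, so new z* = 2912 − 24 = 2888.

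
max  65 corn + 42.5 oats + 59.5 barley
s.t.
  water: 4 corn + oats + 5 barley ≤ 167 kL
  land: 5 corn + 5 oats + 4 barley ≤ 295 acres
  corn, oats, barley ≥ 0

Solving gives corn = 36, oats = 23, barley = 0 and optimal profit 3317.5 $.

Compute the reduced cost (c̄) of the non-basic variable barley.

At the optimum: water uses 167 of 167 (binding); land uses 295 of 295 (binding).
From A_Bᵀ y = c: 4·y_water + 5·y_land = 65; 1·y_water + 5·y_land = 42.5.
Solving: y_water = 7.5, y_land = 7.
Reduced cost of barley: c₃ − yᵀa₃ = 59.5 − (7.5·5 + 7·4) = 59.5 − 65.5 = -6.

-6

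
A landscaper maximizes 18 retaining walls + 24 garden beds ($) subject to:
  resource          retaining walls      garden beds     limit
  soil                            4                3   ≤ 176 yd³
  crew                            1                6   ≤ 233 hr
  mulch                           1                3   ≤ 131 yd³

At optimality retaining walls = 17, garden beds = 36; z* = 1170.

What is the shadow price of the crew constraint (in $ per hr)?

2

Binding: soil and crew. Non-binding: mulch (6 unused).
By complementary slackness, y = 0 for the non-binding constraint.
From A_Bᵀ y = c: 4·y_soil + 1·y_crew = 18; 3·y_soil + 6·y_crew = 24.
Solving: y_soil = 4, y_crew = 2.
Shadow price of crew = 2.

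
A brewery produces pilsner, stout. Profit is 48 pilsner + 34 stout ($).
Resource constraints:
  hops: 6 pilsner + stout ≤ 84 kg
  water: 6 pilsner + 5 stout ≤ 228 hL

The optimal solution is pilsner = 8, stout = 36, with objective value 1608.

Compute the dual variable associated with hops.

1.5

Both hops and water are binding at x*.
The binding rows give the dual system: 6·y_hops + 6·y_water = 48 and 1·y_hops + 5·y_water = 34.
This yields shadow prices y_hops = 1.5, y_water = 6.5.
Shadow price of hops = 1.5.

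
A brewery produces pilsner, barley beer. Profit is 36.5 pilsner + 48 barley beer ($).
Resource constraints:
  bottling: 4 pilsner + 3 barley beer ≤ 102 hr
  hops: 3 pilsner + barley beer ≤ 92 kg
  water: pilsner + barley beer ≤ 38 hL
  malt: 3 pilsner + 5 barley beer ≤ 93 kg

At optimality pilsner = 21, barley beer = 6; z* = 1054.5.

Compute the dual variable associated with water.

Check each constraint at x*: bottling 102/102 (tight); hops 69/92 (slack 23); water 27/38 (slack 11); malt 93/93 (tight).
Slack constraints have shadow price 0 (complementary slackness).
From A_Bᵀ y = c: 4·y_bottling + 3·y_malt = 36.5; 3·y_bottling + 5·y_malt = 48.
Solving: y_bottling = 3.5, y_malt = 7.5.
Shadow price of water = 0.

0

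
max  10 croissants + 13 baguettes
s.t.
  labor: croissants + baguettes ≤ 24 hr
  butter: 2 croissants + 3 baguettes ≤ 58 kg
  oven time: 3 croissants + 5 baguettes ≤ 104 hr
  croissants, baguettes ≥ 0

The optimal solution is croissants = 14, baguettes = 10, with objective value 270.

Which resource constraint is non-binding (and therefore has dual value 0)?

oven time

labor: 24/24 (binding)
butter: 58/58 (binding)
oven time: 92/104 (slack 12)
By complementary slackness, a constraint with positive slack has shadow price 0 → oven time.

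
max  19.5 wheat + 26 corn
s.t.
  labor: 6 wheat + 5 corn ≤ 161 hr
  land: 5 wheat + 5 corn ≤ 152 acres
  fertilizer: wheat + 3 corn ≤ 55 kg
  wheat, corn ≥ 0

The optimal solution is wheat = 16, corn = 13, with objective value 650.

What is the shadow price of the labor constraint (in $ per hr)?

2.5

At the optimum: labor uses 161 of 161 (binding); land uses 145 of 152 (slack = 7); fertilizer uses 55 of 55 (binding).
By complementary slackness, y = 0 for the non-binding constraint.
Dual feasibility on the basic columns requires 6·y_labor + 1·y_fertilizer = 19.5, 5·y_labor + 3·y_fertilizer = 26.
→ y_labor = 2.5 and y_fertilizer = 4.5.
Shadow price of labor = 2.5.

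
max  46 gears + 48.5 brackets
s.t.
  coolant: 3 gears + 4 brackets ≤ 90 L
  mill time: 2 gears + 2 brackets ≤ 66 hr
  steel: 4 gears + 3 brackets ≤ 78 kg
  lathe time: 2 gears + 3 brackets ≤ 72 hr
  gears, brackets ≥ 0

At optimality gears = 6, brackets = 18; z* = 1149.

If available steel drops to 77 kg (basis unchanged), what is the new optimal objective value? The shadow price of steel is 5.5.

Δb = -1, so new z* = 1149 + (5.5)·(-1) = 1149 − 5.5 = 1143.5.

1143.5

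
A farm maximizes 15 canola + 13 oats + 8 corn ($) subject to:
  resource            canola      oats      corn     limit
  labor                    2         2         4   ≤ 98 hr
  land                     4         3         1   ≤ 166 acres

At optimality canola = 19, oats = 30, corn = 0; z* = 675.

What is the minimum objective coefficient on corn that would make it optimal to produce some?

16

Check each constraint at x*: labor 98/98 (tight); land 166/166 (tight).
The binding rows give the dual system: 2·y_labor + 4·y_land = 15 and 2·y_labor + 3·y_land = 13.
Solving: y_labor = 3.5, y_land = 2.
corn enters the basis when its profit ≥ yᵀa₃ = 3.5·4 + 2·1 = 16.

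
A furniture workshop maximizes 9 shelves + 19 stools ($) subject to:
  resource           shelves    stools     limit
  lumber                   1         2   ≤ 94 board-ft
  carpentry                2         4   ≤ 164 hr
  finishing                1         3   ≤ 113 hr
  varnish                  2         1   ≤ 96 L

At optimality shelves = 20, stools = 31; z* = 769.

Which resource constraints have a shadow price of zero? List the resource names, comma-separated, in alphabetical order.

lumber, varnish

lumber: 82/94 (slack 12)
carpentry: 164/164 (binding)
finishing: 113/113 (binding)
varnish: 71/96 (slack 25)
By complementary slackness, a constraint with positive slack has shadow price 0 → lumber, varnish.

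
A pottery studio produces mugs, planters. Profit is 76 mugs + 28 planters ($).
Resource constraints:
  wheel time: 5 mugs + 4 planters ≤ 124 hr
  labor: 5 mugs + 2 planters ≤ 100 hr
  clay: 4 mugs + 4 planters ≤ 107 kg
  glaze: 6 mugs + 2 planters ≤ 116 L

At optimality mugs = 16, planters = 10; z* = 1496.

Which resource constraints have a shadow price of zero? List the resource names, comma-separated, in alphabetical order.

clay, wheel time

wheel time: 120/124 (slack 4)
labor: 100/100 (binding)
clay: 104/107 (slack 3)
glaze: 116/116 (binding)
By complementary slackness, a constraint with positive slack has shadow price 0 → clay, wheel time.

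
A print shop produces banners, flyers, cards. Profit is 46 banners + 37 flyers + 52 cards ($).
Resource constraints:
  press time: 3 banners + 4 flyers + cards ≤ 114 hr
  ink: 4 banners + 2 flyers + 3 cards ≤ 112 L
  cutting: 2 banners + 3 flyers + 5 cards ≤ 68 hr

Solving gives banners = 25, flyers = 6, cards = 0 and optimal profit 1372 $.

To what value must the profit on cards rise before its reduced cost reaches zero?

Check each constraint at x*: press time 99/114 (slack 15); ink 112/112 (tight); cutting 68/68 (tight).
Since press time is not tight, its dual is 0.
The binding rows give the dual system: 4·y_ink + 2·y_cutting = 46 and 2·y_ink + 3·y_cutting = 37.
This yields shadow prices y_ink = 8, y_cutting = 7.
cards enters the basis when its profit ≥ yᵀa₃ = 8·3 + 7·5 = 59.

59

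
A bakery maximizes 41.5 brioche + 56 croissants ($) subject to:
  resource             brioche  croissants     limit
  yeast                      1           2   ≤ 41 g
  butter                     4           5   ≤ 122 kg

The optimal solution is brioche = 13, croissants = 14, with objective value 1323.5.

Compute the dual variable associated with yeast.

5.5

At the optimum: yeast uses 41 of 41 (binding); butter uses 122 of 122 (binding).
Dual feasibility on the basic columns requires 1·y_yeast + 4·y_butter = 41.5, 2·y_yeast + 5·y_butter = 56.
This yields shadow prices y_yeast = 5.5, y_butter = 9.
Shadow price of yeast = 5.5.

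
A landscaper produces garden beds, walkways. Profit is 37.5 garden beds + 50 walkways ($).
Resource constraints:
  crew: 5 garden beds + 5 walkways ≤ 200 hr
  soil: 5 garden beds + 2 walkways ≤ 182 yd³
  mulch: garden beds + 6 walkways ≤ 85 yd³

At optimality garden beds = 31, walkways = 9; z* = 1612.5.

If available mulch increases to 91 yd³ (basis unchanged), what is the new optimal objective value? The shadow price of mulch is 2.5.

Δb = 6, so new z* = 1612.5 + (2.5)·(6) = 1612.5 + 15 = 1627.5.

1627.5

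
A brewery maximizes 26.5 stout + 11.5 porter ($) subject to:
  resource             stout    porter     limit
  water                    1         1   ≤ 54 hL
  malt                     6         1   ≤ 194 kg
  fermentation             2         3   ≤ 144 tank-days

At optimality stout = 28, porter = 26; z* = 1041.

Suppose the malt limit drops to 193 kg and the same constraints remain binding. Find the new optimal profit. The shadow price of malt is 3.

1038

Δb = -1, so new z* = 1041 + (3)·(-1) = 1041 − 3 = 1038.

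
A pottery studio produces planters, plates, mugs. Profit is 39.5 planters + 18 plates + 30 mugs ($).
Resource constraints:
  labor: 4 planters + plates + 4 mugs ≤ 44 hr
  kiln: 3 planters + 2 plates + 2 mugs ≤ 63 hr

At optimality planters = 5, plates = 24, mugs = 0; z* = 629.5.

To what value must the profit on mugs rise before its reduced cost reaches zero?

Both labor and kiln are binding at x*.
The binding rows give the dual system: 4·y_labor + 3·y_kiln = 39.5 and 1·y_labor + 2·y_kiln = 18.
Solving: y_labor = 5, y_kiln = 6.5.
mugs enters the basis when its profit ≥ yᵀa₃ = 5·4 + 6.5·2 = 33.

33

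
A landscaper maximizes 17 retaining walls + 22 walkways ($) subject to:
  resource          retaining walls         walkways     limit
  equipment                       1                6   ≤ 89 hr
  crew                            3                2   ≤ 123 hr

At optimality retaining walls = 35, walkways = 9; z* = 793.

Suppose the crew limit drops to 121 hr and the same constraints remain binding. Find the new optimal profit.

783

Check each constraint at x*: equipment 89/89 (tight); crew 123/123 (tight).
Dual feasibility on the basic columns requires 1·y_equipment + 3·y_crew = 17, 6·y_equipment + 2·y_crew = 22.
Solving: y_equipment = 2, y_crew = 5.
Δz = y_crew·Δb = 5 × (-2) = -10, so new z* = 793 − 10 = 783.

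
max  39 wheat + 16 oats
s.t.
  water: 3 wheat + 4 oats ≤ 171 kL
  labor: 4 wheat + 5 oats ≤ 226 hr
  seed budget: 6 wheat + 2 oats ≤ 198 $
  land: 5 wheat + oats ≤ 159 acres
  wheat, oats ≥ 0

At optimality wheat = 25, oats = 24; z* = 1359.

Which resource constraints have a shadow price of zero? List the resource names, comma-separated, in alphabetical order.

water: 171/171 (binding)
labor: 220/226 (slack 6)
seed budget: 198/198 (binding)
land: 149/159 (slack 10)
By complementary slackness, a constraint with positive slack has shadow price 0 → labor, land.

labor, land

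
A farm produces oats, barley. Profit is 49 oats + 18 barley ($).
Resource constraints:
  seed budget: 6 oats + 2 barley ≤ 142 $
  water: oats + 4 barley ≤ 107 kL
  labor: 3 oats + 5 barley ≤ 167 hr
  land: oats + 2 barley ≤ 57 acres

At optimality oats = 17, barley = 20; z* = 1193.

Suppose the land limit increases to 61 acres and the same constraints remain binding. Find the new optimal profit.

1197

Binding: seed budget and land. Non-binding: water (10 unused), labor (16 unused).
Slack constraints have shadow price 0 (complementary slackness).
From A_Bᵀ y = c: 6·y_seed budget + 1·y_land = 49; 2·y_seed budget + 2·y_land = 18.
Solving: y_seed budget = 8, y_land = 1.
Δz = y_land·Δb = 1 × (4) = 4, so new z* = 1193 + 4 = 1197.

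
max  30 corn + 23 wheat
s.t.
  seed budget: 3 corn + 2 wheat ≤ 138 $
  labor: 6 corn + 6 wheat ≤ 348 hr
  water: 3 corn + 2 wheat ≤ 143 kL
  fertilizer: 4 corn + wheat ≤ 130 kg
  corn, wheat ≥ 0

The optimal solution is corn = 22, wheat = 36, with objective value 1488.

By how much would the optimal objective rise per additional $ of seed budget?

7

Check each constraint at x*: seed budget 138/138 (tight); labor 348/348 (tight); water 138/143 (slack 5); fertilizer 124/130 (slack 6).
Since water, fertilizer are not tight, their duals are 0.
Dual feasibility on the basic columns requires 3·y_seed budget + 6·y_labor = 30, 2·y_seed budget + 6·y_labor = 23.
Solving: y_seed budget = 7, y_labor = 1.5.
Shadow price of seed budget = 7.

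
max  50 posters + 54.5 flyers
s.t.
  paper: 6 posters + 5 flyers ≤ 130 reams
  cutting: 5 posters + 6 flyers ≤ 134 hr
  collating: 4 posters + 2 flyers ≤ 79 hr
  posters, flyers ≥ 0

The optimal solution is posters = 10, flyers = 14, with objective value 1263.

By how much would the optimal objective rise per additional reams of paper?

Check each constraint at x*: paper 130/130 (tight); cutting 134/134 (tight); collating 68/79 (slack 11).
Since collating is not tight, its dual is 0.
From A_Bᵀ y = c: 6·y_paper + 5·y_cutting = 50; 5·y_paper + 6·y_cutting = 54.5.
This yields shadow prices y_paper = 2.5, y_cutting = 7.
Shadow price of paper = 2.5.

2.5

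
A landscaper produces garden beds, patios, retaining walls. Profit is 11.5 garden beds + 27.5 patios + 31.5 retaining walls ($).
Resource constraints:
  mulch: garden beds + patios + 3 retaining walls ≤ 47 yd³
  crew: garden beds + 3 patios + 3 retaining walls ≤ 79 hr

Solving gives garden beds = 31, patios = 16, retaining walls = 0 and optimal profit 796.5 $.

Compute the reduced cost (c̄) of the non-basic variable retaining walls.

-3

Check each constraint at x*: mulch 47/47 (tight); crew 79/79 (tight).
Dual feasibility on the basic columns requires 1·y_mulch + 1·y_crew = 11.5, 1·y_mulch + 3·y_crew = 27.5.
→ y_mulch = 3.5 and y_crew = 8.
Reduced cost of retaining walls: c₃ − yᵀa₃ = 31.5 − (3.5·3 + 8·3) = 31.5 − 34.5 = -3.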